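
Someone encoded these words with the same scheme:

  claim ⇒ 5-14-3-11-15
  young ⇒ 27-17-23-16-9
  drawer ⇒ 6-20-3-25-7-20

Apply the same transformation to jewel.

Each letter is replaced by its alphabet position (a=1..z=26) + 2.
Applying it to jewel: j=10→12, e=5→7, w=23→25, e=5→7, l=12→14.

12-7-25-7-14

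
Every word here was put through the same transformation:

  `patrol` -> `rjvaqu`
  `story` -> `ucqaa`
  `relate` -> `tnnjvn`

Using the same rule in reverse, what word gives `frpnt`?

The shifts repeat in a cycle of length 2: positions 0,1,… shift by +2, +9, then the pattern repeats.
Reversing it on frpnt: f−2=d, r−9=i, p−2=n, n−9=e, t−2=r.

diner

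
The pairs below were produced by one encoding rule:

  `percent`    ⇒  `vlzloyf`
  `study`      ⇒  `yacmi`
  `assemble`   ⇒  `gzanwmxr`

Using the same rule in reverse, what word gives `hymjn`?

In percent: p→v is +6, e→l is +7, r→z is +8, c→l is +9 — the shift increases by 1 each position. Each letter shifts forward by (position + 6), i.e. 6, 7, 8, … — the shift grows by one for each successive letter.
Decoding hymjn: h−6=b, y−7=r, m−8=e, j−9=a, n−10=d.

bread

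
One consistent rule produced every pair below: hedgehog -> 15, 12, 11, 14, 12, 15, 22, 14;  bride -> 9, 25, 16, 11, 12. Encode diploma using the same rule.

11, 16, 23, 19, 22, 20, 8

h is letter #8 and maps to 15: an offset of 7. Each letter is replaced by its alphabet position (a=1..z=26) + 7.
Applying it to diploma: d=4→11, i=9→16, p=16→23, l=12→19, o=15→22, m=13→20, a=1→8.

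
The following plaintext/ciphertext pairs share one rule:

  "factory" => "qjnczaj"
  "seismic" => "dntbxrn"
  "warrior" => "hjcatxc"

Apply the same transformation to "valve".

A repeating key of period 2 is used — shifts +11, +9 over and over.
On valve: v+11=g, a+9=j, l+11=w, v+9=e, e+11=p.

gjwep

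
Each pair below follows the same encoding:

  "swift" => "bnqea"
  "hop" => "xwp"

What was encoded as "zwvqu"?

minor

The output letters match the input read backwards, each shifted +8: swift reversed is tfiws. The word is reversed, then every letter is shifted forward by 8.
Decoding zwvqu: shift back: z−8=r, w−8=o, v−8=n, q−8=i, u−8=m → ronim; then reverse → minor.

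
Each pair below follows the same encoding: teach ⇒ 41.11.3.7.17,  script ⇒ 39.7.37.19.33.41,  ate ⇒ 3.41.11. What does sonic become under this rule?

39.31.29.19.7

t(#20)→41 and e(#5)→11: differences scale by 2, so n = 2·pos + 1. With a=1..z=26, the number is 2·pos + 1.
On sonic: s=19→39, o=15→31, n=14→29, i=9→19, c=3→7.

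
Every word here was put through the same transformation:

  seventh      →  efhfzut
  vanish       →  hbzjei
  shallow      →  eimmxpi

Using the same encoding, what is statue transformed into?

eumugf

Shifts by position in seventh: pos 0: s→e (+12), pos 1: e→f (+1), pos 2: v→h (+12), pos 3: e→f (+1) — repeating every 2. It's a Vigenère-style cipher with numeric key [12,1]: position i shifts by key[i mod 2].
Applying it to statue: s+12=e, t+1=u, a+12=m, t+1=u, u+12=g, e+1=f.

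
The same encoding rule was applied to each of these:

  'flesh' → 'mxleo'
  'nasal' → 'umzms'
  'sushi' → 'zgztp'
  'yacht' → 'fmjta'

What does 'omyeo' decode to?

It's a Vigenère-style cipher with numeric key [7,12]: position i shifts by key[i mod 2].
Undoing it on omyeo: o−7=h, m−12=a, y−7=r, e−12=s, o−7=h.

harsh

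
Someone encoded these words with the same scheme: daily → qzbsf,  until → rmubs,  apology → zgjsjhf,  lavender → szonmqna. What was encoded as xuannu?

street

d(3)→q(16) and a(0)→z(25) fit y≡23x+25 (mod 26); the inverse of 23 mod 26 is 17. This is an affine cipher: with a=0,…,z=25, each position x becomes (23x+25) mod 26.
Reversing it on xuannu: x(23)→17·(23−25)≡18=s; u(20)→17·(20−25)≡19=t; a(0)→17·(0−25)≡17=r; n(13)→17·(13−25)≡4=e; n(13)→17·(13−25)≡4=e; u(20)→17·(20−25)≡19=t (all mod 26).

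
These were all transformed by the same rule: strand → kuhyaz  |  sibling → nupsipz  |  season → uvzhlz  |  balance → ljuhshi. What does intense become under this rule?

lzulaup

The word is reversed, then every letter is shifted forward by 7.
For intense: reverse → esnetni; then shift: e+7=l, s+7=z, n+7=u, e+7=l, t+7=a, n+7=u, i+7=p.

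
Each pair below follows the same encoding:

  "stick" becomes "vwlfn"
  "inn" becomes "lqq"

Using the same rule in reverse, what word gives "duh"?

Compare letters: s→v is +3, t→w is +3, i→l is +3 — a constant shift. This is a Caesar cipher with shift 3.
Decoding duh: d−3=a, u−3=r, h−3=e.

are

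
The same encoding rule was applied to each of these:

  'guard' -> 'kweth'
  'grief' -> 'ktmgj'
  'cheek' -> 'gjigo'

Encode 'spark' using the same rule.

Shifts by position in guard: pos 0: g→k (+4), pos 1: u→w (+2), pos 2: a→e (+4), pos 3: r→t (+2) — repeating every 2. It's a Vigenère-style cipher with numeric key [4,2]: position i shifts by key[i mod 2].
On spark: s+4=w, p+2=r, a+4=e, r+2=t, k+4=o.

wreto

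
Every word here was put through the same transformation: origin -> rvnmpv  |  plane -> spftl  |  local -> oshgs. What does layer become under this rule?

oedky

The shift increases by 1 at each position, starting from +3: 3, 4, 5, ….
Applying it to layer: l+3=o, a+4=e, y+5=d, e+6=k, r+7=y.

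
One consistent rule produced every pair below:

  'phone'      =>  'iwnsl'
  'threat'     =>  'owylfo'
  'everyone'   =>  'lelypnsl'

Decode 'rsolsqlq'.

intended

p(15)→i(8) and h(7)→w(22) fit y≡21x+5 (mod 26); the inverse of 21 mod 26 is 5. Treating letters as 0–25, the rule is x ↦ 21x + 5 (mod 26).
Undoing it on rsolsqlq: r(17)→5·(17−5)≡8=i; s(18)→5·(18−5)≡13=n; o(14)→5·(14−5)≡19=t; l(11)→5·(11−5)≡4=e; s(18)→5·(18−5)≡13=n; q(16)→5·(16−5)≡3=d; l(11)→5·(11−5)≡4=e; q(16)→5·(16−5)≡3=d (all mod 26).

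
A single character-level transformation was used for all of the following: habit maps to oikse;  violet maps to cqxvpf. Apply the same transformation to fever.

Each letter shifts forward by (position + 7), i.e. 7, 8, 9, … — the shift grows by one for each successive letter.
Applying it to fever: f+7=m, e+8=m, v+9=e, e+10=o, r+11=c.

mmeoc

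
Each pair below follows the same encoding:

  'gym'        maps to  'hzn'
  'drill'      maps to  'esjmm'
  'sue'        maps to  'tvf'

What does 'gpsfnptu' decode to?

Every letter moves 1 place later in the alphabet, wrapping around z→a.
Decoding gpsfnptu: g−1=f, p−1=o, s−1=r, f−1=e, n−1=m, p−1=o, t−1=s, u−1=t.

foremost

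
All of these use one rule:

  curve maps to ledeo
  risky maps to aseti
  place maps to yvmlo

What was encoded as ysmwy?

piano

A repeating key of period 3 is used — shifts +9, +10, +12 over and over.
Decoding ysmwy: y−9=p, s−10=i, m−12=a, w−9=n, y−10=o.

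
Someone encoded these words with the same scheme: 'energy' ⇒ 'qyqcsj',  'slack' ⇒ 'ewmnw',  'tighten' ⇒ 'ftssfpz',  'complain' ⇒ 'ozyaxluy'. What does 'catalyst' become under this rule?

Shifts by position in energy: pos 0: e→q (+12), pos 1: n→y (+11), pos 2: e→q (+12), pos 3: r→c (+11) — repeating every 2. It's a Vigenère-style cipher with numeric key [12,11]: position i shifts by key[i mod 2].
Applying it to catalyst: c+12=o, a+11=l, t+12=f, a+11=l, l+12=x, y+11=j, s+12=e, t+11=e.

olflxjee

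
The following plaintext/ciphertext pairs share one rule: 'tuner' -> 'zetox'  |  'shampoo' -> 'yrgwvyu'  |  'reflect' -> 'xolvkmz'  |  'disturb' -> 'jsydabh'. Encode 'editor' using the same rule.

knodub

Shifts by position in tuner: pos 0: t→z (+6), pos 1: u→e (+10), pos 2: n→t (+6), pos 3: e→o (+10) — repeating every 2. It's a Vigenère-style cipher with numeric key [6,10]: position i shifts by key[i mod 2].
On editor: e+6=k, d+10=n, i+6=o, t+10=d, o+6=u, r+10=b.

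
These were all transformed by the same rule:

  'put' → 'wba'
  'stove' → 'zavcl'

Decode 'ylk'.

red

Compare letters: p→w is +7, u→b is +7, t→a is +7 — a constant shift. Every letter moves 7 places later in the alphabet, wrapping around z→a.
Undoing it on ylk: y−7=r, l−7=e, k−7=d.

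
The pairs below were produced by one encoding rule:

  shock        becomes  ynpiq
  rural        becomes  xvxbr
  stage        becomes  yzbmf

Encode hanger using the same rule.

nbtmfx

The shift depends on letter class: consonant s→y is +6, but vowel o→p is +1. Two shifts are in play — +1 for a/e/i/o/u, +6 for every other letter.
For hanger: h(cons)+6=n, a(vowel)+1=b, n(cons)+6=t, g(cons)+6=m, e(vowel)+1=f, r(cons)+6=x.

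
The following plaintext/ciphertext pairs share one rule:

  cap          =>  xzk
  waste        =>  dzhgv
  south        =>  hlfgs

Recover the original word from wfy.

dub

Each pair mirrors across the alphabet (c↔x, a↔z, p↔k): positions sum to 25. Each letter is replaced by its mirror in the alphabet: a↔z, b↔y, c↔x, and so on (the Atbash cipher).
Reversing it on wfy: w↔d, f↔u, y↔b.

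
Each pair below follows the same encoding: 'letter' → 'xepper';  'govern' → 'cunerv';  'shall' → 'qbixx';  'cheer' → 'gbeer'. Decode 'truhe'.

l(11)→x(23) and e(4)→e(4) fit y≡25x+8 (mod 26); the inverse of 25 mod 26 is 25. This is an affine cipher: with a=0,…,z=25, each position x becomes (25x+8) mod 26.
Reversing it on truhe: t(19)→25·(19−8)≡15=p; r(17)→25·(17−8)≡17=r; u(20)→25·(20−8)≡14=o; h(7)→25·(7−8)≡1=b; e(4)→25·(4−8)≡4=e (all mod 26).

probe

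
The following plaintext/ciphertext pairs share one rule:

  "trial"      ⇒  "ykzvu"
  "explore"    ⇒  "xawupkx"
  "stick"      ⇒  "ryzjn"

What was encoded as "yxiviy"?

tenant

t(19)→y(24) and r(17)→k(10) fit y≡7x+21 (mod 26); the inverse of 7 mod 26 is 15. Treating letters as 0–25, the rule is x ↦ 7x + 21 (mod 26).
Undoing it on yxiviy: y(24)→15·(24−21)≡19=t; x(23)→15·(23−21)≡4=e; i(8)→15·(8−21)≡13=n; v(21)→15·(21−21)≡0=a; i(8)→15·(8−21)≡13=n; y(24)→15·(24−21)≡19=t (all mod 26).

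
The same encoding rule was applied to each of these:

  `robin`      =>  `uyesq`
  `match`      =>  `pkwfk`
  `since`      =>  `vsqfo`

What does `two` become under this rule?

The shift depends on letter class: consonant r→u is +3, but vowel o→y is +10. Vowels shift forward by 10 and consonants shift forward by 3.
On two: t(cons)+3=w, w(cons)+3=z, o(vowel)+10=y.

wzy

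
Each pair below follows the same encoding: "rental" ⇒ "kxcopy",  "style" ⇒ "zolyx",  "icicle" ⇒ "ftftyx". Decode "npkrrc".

maroon

This is an affine cipher: with a=0,…,z=25, each position x becomes (15x+15) mod 26.
Undoing it on npkrrc: n(13)→7·(13−15)≡12=m; p(15)→7·(15−15)≡0=a; k(10)→7·(10−15)≡17=r; r(17)→7·(17−15)≡14=o; r(17)→7·(17−15)≡14=o; c(2)→7·(2−15)≡13=n (all mod 26).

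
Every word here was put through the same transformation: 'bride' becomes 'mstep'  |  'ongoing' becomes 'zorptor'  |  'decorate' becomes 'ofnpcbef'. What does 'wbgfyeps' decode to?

lavender

A repeating key of period 2 is used — shifts +11, +1 over and over.
Undoing it on wbgfyeps: w−11=l, b−1=a, g−11=v, f−1=e, y−11=n, e−1=d, p−11=e, s−1=r.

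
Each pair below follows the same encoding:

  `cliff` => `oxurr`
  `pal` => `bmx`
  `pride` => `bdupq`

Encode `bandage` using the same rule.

Compare letters: c→o is +12, l→x is +12, i→u is +12 — a constant shift. It's a constant shift of +12 (ROT12).
Applying it to bandage: b+12=n, a+12=m, n+12=z, d+12=p, a+12=m, g+12=s, e+12=q.

nmzpmsq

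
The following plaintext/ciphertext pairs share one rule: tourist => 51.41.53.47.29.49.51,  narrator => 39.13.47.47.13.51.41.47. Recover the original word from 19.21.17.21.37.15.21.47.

t(#20)→51 and o(#15)→41: differences scale by 2, so n = 2·pos + 11. The formula is n = 2×(alphabet index, a=1) + 11.
Undoing it on 19.21.17.21.37.15.21.47: 19→(19−11)÷2=4=d, 21→(21−11)÷2=5=e, 17→(17−11)÷2=3=c, 21→(21−11)÷2=5=e, 37→(37−11)÷2=13=m, 15→(15−11)÷2=2=b, 21→(21−11)÷2=5=e, 47→(47−11)÷2=18=r.

december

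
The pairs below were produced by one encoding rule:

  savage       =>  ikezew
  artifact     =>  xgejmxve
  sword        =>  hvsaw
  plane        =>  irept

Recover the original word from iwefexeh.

The output letters match the input read backwards, each shifted +4: savage reversed is egavas. Read the word backwards and shift each letter +4.
Reversing it on iwefexeh: shift back: i−4=e, w−4=s, e−4=a, f−4=b, e−4=a, x−4=t, e−4=a, h−4=d → esabatad; then reverse → database.

database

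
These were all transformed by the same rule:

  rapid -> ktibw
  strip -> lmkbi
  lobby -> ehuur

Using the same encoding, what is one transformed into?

Compare letters: r→k is +19, a→t is +19, p→i is +19 — a constant shift. This is a Caesar cipher with shift 19.
For one: o+19=h, n+19=g, e+19=x.

hgx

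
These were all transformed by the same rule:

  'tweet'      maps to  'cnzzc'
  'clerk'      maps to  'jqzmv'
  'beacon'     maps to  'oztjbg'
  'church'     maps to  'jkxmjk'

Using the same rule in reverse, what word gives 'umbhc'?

frost

Treating letters as 0–25, the rule is x ↦ 21x + 19 (mod 26).
Decoding umbhc: u(20)→5·(20−19)≡5=f; m(12)→5·(12−19)≡17=r; b(1)→5·(1−19)≡14=o; h(7)→5·(7−19)≡18=s; c(2)→5·(2−19)≡19=t (all mod 26).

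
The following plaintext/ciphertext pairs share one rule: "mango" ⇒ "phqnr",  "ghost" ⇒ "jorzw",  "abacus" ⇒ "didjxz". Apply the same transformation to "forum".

ivubp

Shifts by position in mango: pos 0: m→p (+3), pos 1: a→h (+7), pos 2: n→q (+3), pos 3: g→n (+7) — repeating every 2. A repeating key of period 2 is used — shifts +3, +7 over and over.
For forum: f+3=i, o+7=v, r+3=u, u+7=b, m+3=p.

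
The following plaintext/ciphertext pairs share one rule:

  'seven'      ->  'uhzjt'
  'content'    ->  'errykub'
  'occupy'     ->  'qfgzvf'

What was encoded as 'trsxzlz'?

rooster

In seven: s→u is +2, e→h is +3, v→z is +4, e→j is +5 — the shift increases by 1 each position. Each letter shifts forward by (position + 2), i.e. 2, 3, 4, … — the shift grows by one for each successive letter.
Decoding trsxzlz: t−2=r, r−3=o, s−4=o, x−5=s, z−6=t, l−7=e, z−8=r.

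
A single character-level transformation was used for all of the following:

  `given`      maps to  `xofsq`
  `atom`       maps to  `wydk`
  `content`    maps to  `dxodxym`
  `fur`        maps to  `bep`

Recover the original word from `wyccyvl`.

blossom

Read the word backwards and shift each letter +10.
Undoing it on wyccyvl: shift back: w−10=m, y−10=o, c−10=s, c−10=s, y−10=o, v−10=l, l−10=b → mossolb; then reverse → blossom.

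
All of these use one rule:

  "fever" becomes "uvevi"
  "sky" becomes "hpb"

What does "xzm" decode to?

Each pair mirrors across the alphabet (f↔u, e↔v, v↔e): positions sum to 25. Each letter is replaced by its mirror in the alphabet: a↔z, b↔y, c↔x, and so on (the Atbash cipher).
Undoing it on xzm: x↔c, z↔a, m↔n.

can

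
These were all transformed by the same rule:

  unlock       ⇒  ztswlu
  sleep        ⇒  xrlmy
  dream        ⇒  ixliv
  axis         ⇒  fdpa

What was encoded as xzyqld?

strict

Each letter shifts forward by (position + 5), i.e. 5, 6, 7, … — the shift grows by one for each successive letter.
Decoding xzyqld: x−5=s, z−6=t, y−7=r, q−8=i, l−9=c, d−10=t.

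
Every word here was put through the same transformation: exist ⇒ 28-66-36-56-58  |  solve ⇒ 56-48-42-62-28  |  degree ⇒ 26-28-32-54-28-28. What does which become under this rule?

64-34-36-24-34

e(#5)→28 and x(#24)→66: differences scale by 2, so n = 2·pos + 18. With a=1..z=26, the number is 2·pos + 18.
For which: w=23→64, h=8→34, i=9→36, c=3→24, h=8→34.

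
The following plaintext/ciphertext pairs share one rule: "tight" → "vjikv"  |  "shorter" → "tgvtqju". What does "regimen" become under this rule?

pgokigt

Two steps: reverse the string, then apply a Caesar shift of +2.
On regimen: reverse → nemiger; then shift: n+2=p, e+2=g, m+2=o, i+2=k, g+2=i, e+2=g, r+2=t.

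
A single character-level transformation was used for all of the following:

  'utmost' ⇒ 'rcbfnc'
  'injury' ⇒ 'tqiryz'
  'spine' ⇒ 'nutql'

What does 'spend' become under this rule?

nulqw

Each letter's alphabet position (a=0..z=25) is mapped through 15·x+3 mod 26 — an affine cipher.
On spend: s(18)→15·18+3≡13=n; p(15)→15·15+3≡20=u; e(4)→15·4+3≡11=l; n(13)→15·13+3≡16=q; d(3)→15·3+3≡22=w (all mod 26).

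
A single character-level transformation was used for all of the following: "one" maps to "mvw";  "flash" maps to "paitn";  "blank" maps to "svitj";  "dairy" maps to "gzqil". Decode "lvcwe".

Two steps: reverse the string, then apply a Caesar shift of +8.
Decoding lvcwe: shift back: l−8=d, v−8=n, c−8=u, w−8=o, e−8=w → dnuow; then reverse → wound.

wound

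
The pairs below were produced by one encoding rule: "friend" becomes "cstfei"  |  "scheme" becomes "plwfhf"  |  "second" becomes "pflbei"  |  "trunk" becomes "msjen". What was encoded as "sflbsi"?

record

f(5)→c(2) and r(17)→s(18) fit y≡23x+17 (mod 26); the inverse of 23 mod 26 is 17. This is an affine cipher: with a=0,…,z=25, each position x becomes (23x+17) mod 26.
Reversing it on sflbsi: s(18)→17·(18−17)≡17=r; f(5)→17·(5−17)≡4=e; l(11)→17·(11−17)≡2=c; b(1)→17·(1−17)≡14=o; s(18)→17·(18−17)≡17=r; i(8)→17·(8−17)≡3=d (all mod 26).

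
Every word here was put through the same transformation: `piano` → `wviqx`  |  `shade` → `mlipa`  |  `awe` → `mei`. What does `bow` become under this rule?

The output letters match the input read backwards, each shifted +8: piano reversed is onaip. Two steps: reverse the string, then apply a Caesar shift of +8.
Applying it to bow: reverse → wob; then shift: w+8=e, o+8=w, b+8=j.

ewj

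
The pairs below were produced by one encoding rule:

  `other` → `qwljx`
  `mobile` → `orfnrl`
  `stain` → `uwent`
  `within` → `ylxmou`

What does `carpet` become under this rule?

edvuka

In other: o→q is +2, t→w is +3, h→l is +4, e→j is +5 — the shift increases by 1 each position. Letter i (0-indexed) is shifted by i+2, so successive shifts are 2, 3, 4, ….
On carpet: c+2=e, a+3=d, r+4=v, p+5=u, e+6=k, t+7=a.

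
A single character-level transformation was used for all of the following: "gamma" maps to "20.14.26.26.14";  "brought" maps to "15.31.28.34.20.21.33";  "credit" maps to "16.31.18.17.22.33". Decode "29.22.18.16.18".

The number is (letter's place in the alphabet, a=1) + 13.
Undoing it on 29.22.18.16.18: 29→(29−13)÷1=16=p, 22→(22−13)÷1=9=i, 18→(18−13)÷1=5=e, 16→(16−13)÷1=3=c, 18→(18−13)÷1=5=e.

piece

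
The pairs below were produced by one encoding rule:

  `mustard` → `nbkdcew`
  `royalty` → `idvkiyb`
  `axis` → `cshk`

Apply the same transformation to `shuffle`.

The output letters match the input read backwards, each shifted +10: mustard reversed is dratsum. The word is reversed, then every letter is shifted forward by 10.
For shuffle: reverse → elffuhs; then shift: e+10=o, l+10=v, f+10=p, f+10=p, u+10=e, h+10=r, s+10=c.

ovpperc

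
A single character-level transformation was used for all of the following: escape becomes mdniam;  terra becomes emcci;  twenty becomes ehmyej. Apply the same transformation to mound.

xwcyo

The shift depends on letter class: consonant s→d is +11, but vowel e→m is +8. Two shifts are in play — +8 for a/e/i/o/u, +11 for every other letter.
For mound: m(cons)+11=x, o(vowel)+8=w, u(vowel)+8=c, n(cons)+11=y, d(cons)+11=o.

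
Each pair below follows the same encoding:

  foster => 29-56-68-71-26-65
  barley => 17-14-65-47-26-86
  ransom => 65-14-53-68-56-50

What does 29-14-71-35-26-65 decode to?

father

f(#6)→29 and o(#15)→56: differences scale by 3, so n = 3·pos + 11. With a=1..z=26, the number is 3·pos + 11.
Undoing it on 29-14-71-35-26-65: 29→(29−11)÷3=6=f, 14→(14−11)÷3=1=a, 71→(71−11)÷3=20=t, 35→(35−11)÷3=8=h, 26→(26−11)÷3=5=e, 65→(65−11)÷3=18=r.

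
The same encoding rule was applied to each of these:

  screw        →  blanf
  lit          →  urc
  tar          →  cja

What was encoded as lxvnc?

comet

Each letter is shifted forward by 9 in the alphabet (a Caesar shift of +9).
Undoing it on lxvnc: l−9=c, x−9=o, v−9=m, n−9=e, c−9=t.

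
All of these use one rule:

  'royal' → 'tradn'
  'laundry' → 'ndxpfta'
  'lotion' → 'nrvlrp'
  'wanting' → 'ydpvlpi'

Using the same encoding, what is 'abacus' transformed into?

dddexu

The shift depends on letter class: consonant r→t is +2, but vowel o→r is +3. The rule splits by letter class: vowels +3, consonants +2.
For abacus: a(vowel)+3=d, b(cons)+2=d, a(vowel)+3=d, c(cons)+2=e, u(vowel)+3=x, s(cons)+2=u.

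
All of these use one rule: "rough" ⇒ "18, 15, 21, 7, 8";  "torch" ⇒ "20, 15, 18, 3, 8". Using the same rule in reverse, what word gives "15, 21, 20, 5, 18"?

Each letter is replaced by its alphabet position (a=1, b=2, …, z=26).
Decoding 15, 21, 20, 5, 18: 15=o, 21=u, 20=t, 5=e, 18=r.

outer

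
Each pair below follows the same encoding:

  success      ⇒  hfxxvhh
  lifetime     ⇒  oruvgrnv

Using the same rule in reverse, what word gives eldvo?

vowel

Each pair mirrors across the alphabet (s↔h, u↔f, c↔x): positions sum to 25. Each letter is replaced by its mirror in the alphabet: a↔z, b↔y, c↔x, and so on (the Atbash cipher).
Decoding eldvo: e↔v, l↔o, d↔w, v↔e, o↔l.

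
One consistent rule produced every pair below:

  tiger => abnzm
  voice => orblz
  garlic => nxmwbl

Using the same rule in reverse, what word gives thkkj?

sunny

Treating letters as 0–25, the rule is x ↦ 7x + 23 (mod 26).
Reversing it on thkkj: t(19)→15·(19−23)≡18=s; h(7)→15·(7−23)≡20=u; k(10)→15·(10−23)≡13=n; k(10)→15·(10−23)≡13=n; j(9)→15·(9−23)≡24=y (all mod 26).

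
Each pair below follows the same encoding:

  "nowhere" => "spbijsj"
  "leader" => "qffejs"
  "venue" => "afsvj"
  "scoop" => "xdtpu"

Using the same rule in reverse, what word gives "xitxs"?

shown

Shifts by position in nowhere: pos 0: n→s (+5), pos 1: o→p (+1), pos 2: w→b (+5), pos 3: h→i (+1) — repeating every 2. A repeating key of period 2 is used — shifts +5, +1 over and over.
Decoding xitxs: x−5=s, i−1=h, t−5=o, x−1=w, s−5=n.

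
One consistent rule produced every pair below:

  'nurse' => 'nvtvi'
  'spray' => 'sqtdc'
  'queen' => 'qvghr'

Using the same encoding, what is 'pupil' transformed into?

The shift increases by 1 at each position, starting from +0: 0, 1, 2, ….
For pupil: p+0=p, u+1=v, p+2=r, i+3=l, l+4=p.

pvrlp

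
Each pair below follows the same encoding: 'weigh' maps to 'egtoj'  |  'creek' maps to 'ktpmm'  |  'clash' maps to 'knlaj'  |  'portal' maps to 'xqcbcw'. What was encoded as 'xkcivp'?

pirate

Shifts by position in weigh: pos 0: w→e (+8), pos 1: e→g (+2), pos 2: i→t (+11), pos 3: g→o (+8), pos 4: h→j (+2) — repeating every 3. The shifts repeat in a cycle of length 3: positions 0,1,… shift by +8, +2, +11, then the pattern repeats.
Decoding xkcivp: x−8=p, k−2=i, c−11=r, i−8=a, v−2=t, p−11=e.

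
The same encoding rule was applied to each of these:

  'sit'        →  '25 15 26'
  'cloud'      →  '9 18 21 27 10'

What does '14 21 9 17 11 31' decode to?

The number is (letter's place in the alphabet, a=1) + 6.
Reversing it on 14 21 9 17 11 31: 14→(14−6)÷1=8=h, 21→(21−6)÷1=15=o, 9→(9−6)÷1=3=c, 17→(17−6)÷1=11=k, 11→(11−6)÷1=5=e, 31→(31−6)÷1=25=y.

hockey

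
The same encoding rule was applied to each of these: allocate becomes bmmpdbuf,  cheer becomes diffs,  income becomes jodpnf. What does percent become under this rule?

Compare letters: a→b is +1, l→m is +1, l→m is +1 — a constant shift. Each letter is shifted forward by 1 in the alphabet (a Caesar shift of +1).
For percent: p+1=q, e+1=f, r+1=s, c+1=d, e+1=f, n+1=o, t+1=u.

qfsdfou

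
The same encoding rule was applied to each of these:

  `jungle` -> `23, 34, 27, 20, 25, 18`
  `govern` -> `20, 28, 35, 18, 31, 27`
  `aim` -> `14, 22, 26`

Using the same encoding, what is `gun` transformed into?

Each letter is replaced by its alphabet position (a=1..z=26) + 13.
Applying it to gun: g=7→20, u=21→34, n=14→27.

20, 34, 27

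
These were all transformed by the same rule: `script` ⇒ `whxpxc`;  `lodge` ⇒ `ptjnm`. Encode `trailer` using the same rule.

In script: s→w is +4, c→h is +5, r→x is +6, i→p is +7 — the shift increases by 1 each position. Each letter shifts forward by (position + 4), i.e. 4, 5, 6, … — the shift grows by one for each successive letter.
On trailer: t+4=x, r+5=w, a+6=g, i+7=p, l+8=t, e+9=n, r+10=b.

xwgptnb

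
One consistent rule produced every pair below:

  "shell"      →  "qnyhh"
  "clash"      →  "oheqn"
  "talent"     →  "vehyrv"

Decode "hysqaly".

Each letter's alphabet position (a=0..z=25) is mapped through 5·x+4 mod 26 — an affine cipher.
Decoding hysqaly: h(7)→21·(7−4)≡11=l; y(24)→21·(24−4)≡4=e; s(18)→21·(18−4)≡8=i; q(16)→21·(16−4)≡18=s; a(0)→21·(0−4)≡20=u; l(11)→21·(11−4)≡17=r; y(24)→21·(24−4)≡4=e (all mod 26).

leisure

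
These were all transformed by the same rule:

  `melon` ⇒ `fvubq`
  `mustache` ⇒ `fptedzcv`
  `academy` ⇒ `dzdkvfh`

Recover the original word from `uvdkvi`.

m(12)→f(5) and e(4)→v(21) fit y≡11x+3 (mod 26); the inverse of 11 mod 26 is 19. This is an affine cipher: with a=0,…,z=25, each position x becomes (11x+3) mod 26.
Decoding uvdkvi: u(20)→19·(20−3)≡11=l; v(21)→19·(21−3)≡4=e; d(3)→19·(3−3)≡0=a; k(10)→19·(10−3)≡3=d; v(21)→19·(21−3)≡4=e; i(8)→19·(8−3)≡17=r (all mod 26).

leader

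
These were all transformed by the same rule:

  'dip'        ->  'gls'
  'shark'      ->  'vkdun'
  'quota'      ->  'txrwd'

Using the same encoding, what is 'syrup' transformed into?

vbuxs

It's a constant shift of +3 (ROT3).
For syrup: s+3=v, y+3=b, r+3=u, u+3=x, p+3=s.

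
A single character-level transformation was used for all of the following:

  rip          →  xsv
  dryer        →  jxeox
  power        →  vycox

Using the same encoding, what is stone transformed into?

The shift depends on letter class: consonant r→x is +6, but vowel i→s is +10. Vowels shift forward by 10 and consonants shift forward by 6.
For stone: s(cons)+6=y, t(cons)+6=z, o(vowel)+10=y, n(cons)+6=t, e(vowel)+10=o.

yzyto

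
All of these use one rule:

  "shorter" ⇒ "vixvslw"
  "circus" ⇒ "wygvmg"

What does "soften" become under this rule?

The output letters match the input read backwards, each shifted +4: shorter reversed is retrohs. Two steps: reverse the string, then apply a Caesar shift of +4.
For soften: reverse → netfos; then shift: n+4=r, e+4=i, t+4=x, f+4=j, o+4=s, s+4=w.

rixjsw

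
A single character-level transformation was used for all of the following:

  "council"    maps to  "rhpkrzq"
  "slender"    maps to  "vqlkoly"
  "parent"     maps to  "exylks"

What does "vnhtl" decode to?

Treating letters as 0–25, the rule is x ↦ 23x + 23 (mod 26).
Undoing it on vnhtl: v(21)→17·(21−23)≡18=s; n(13)→17·(13−23)≡12=m; h(7)→17·(7−23)≡14=o; t(19)→17·(19−23)≡10=k; l(11)→17·(11−23)≡4=e (all mod 26).

smoke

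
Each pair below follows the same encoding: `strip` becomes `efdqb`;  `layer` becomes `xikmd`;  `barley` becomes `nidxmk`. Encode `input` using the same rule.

qzbcf

The shift depends on letter class: consonant s→e is +12, but vowel i→q is +8. The rule splits by letter class: vowels +8, consonants +12.
On input: i(vowel)+8=q, n(cons)+12=z, p(cons)+12=b, u(vowel)+8=c, t(cons)+12=f.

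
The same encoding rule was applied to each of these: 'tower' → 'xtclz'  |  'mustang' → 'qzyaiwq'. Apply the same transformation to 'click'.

Each letter shifts forward by (position + 4), i.e. 4, 5, 6, … — the shift grows by one for each successive letter.
On click: c+4=g, l+5=q, i+6=o, c+7=j, k+8=s.

gqojs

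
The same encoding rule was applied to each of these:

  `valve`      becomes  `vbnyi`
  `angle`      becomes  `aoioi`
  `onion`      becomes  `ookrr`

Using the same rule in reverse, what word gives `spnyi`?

In valve: v→v is +0, a→b is +1, l→n is +2, v→y is +3 — the shift increases by 1 each position. The shift increases by 1 at each position, starting from +0: 0, 1, 2, ….
Reversing it on spnyi: s−0=s, p−1=o, n−2=l, y−3=v, i−4=e.

solve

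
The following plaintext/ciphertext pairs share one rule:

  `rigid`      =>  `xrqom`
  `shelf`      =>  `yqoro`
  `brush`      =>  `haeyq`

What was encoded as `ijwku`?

camel

Shifts by position in rigid: pos 0: r→x (+6), pos 1: i→r (+9), pos 2: g→q (+10), pos 3: i→o (+6), pos 4: d→m (+9) — repeating every 3. The shifts repeat in a cycle of length 3: positions 0,1,… shift by +6, +9, +10, then the pattern repeats.
Undoing it on ijwku: i−6=c, j−9=a, w−10=m, k−6=e, u−9=l.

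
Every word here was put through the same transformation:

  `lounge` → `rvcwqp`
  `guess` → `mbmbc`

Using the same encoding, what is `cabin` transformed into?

ihjrx

In lounge: l→r is +6, o→v is +7, u→c is +8, n→w is +9 — the shift increases by 1 each position. The shift increases by 1 at each position, starting from +6: 6, 7, 8, ….
For cabin: c+6=i, a+7=h, b+8=j, i+9=r, n+10=x.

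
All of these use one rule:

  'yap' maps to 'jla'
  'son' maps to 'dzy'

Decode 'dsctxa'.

Compare letters: y→j is +11, a→l is +11, p→a is +11 — a constant shift. Every letter moves 11 places later in the alphabet, wrapping around z→a.
Reversing it on dsctxa: d−11=s, s−11=h, c−11=r, t−11=i, x−11=m, a−11=p.

shrimp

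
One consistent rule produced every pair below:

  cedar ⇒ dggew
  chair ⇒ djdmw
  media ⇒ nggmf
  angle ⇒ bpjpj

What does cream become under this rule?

In cedar: c→d is +1, e→g is +2, d→g is +3, a→e is +4 — the shift increases by 1 each position. The shift increases by 1 at each position, starting from +1: 1, 2, 3, ….
Applying it to cream: c+1=d, r+2=t, e+3=h, a+4=e, m+5=r.

dther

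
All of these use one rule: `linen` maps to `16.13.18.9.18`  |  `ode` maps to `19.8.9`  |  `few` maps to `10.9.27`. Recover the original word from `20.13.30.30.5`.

pizza

l is letter #12 and maps to 16: an offset of 4. Letters become their 1-based position plus 4 (so a→5, b→6, …).
Decoding 20.13.30.30.5: 20→(20−4)÷1=16=p, 13→(13−4)÷1=9=i, 30→(30−4)÷1=26=z, 30→(30−4)÷1=26=z, 5→(5−4)÷1=1=a.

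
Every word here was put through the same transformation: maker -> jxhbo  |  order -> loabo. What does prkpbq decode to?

sunset

Compare letters: m→j is +23, a→x is +23, k→h is +23 — a constant shift. Every letter moves 23 places later in the alphabet, wrapping around z→a.
Decoding prkpbq: p−23=s, r−23=u, k−23=n, p−23=s, b−23=e, q−23=t.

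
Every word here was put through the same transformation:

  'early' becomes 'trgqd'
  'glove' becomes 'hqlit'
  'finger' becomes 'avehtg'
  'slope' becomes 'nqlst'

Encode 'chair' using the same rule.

forvg

e(4)→t(19) and a(0)→r(17) fit y≡7x+17 (mod 26); the inverse of 7 mod 26 is 15. This is an affine cipher: with a=0,…,z=25, each position x becomes (7x+17) mod 26.
On chair: c(2)→7·2+17≡5=f; h(7)→7·7+17≡14=o; a(0)→7·0+17≡17=r; i(8)→7·8+17≡21=v; r(17)→7·17+17≡6=g (all mod 26).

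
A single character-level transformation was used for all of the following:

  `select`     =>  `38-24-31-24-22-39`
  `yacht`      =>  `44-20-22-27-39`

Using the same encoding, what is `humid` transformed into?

Letters become their 1-based position plus 19 (so a→20, b→21, …).
On humid: h=8→27, u=21→40, m=13→32, i=9→28, d=4→23.

27-40-32-28-23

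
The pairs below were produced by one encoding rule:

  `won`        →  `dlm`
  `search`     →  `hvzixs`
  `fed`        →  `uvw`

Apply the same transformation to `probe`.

Each pair mirrors across the alphabet (w↔d, o↔l, n↔m): positions sum to 25. This is the alphabet-reversal cipher (Atbash): a becomes z, b becomes y, etc.
On probe: p↔k, r↔i, o↔l, b↔y, e↔v.

kilyv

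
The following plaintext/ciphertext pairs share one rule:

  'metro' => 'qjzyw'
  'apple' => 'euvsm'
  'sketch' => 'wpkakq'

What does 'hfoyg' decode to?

In metro: m→q is +4, e→j is +5, t→z is +6, r→y is +7 — the shift increases by 1 each position. Letter i (0-indexed) is shifted by i+4, so successive shifts are 4, 5, 6, ….
Decoding hfoyg: h−4=d, f−5=a, o−6=i, y−7=r, g−8=y.

dairy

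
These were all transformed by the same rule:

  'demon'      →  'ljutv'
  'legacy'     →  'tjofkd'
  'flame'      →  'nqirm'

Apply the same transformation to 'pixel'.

Shifts by position in demon: pos 0: d→l (+8), pos 1: e→j (+5), pos 2: m→u (+8), pos 3: o→t (+5) — repeating every 2. The shifts repeat in a cycle of length 2: positions 0,1,… shift by +8, +5, then the pattern repeats.
Applying it to pixel: p+8=x, i+5=n, x+8=f, e+5=j, l+8=t.

xnfjt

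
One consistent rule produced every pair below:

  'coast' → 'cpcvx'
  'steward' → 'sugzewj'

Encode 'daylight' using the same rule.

Each letter shifts forward by its position index (0, 1, 2, …) — the shift grows by one for each successive letter.
For daylight: d+0=d, a+1=b, y+2=a, l+3=o, i+4=m, g+5=l, h+6=n, t+7=a.

dbaomlna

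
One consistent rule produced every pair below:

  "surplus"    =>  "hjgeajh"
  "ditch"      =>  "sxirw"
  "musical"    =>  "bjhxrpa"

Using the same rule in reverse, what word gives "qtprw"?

Compare letters: s→h is +15, u→j is +15, r→g is +15 — a constant shift. Each letter is shifted forward by 15 in the alphabet (a Caesar shift of +15).
Reversing it on qtprw: q−15=b, t−15=e, p−15=a, r−15=c, w−15=h.

beach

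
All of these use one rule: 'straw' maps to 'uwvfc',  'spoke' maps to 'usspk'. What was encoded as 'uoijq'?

In straw: s→u is +2, t→w is +3, r→v is +4, a→f is +5 — the shift increases by 1 each position. Letter i (0-indexed) is shifted by i+2, so successive shifts are 2, 3, 4, ….
Undoing it on uoijq: u−2=s, o−3=l, i−4=e, j−5=e, q−6=k.

sleek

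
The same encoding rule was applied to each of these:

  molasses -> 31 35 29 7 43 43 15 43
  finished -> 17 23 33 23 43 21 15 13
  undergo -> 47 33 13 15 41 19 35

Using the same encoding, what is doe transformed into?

m(#13)→31 and o(#15)→35: differences scale by 2, so n = 2·pos + 5. The formula is n = 2×(alphabet index, a=1) + 5.
On doe: d=4→13, o=15→35, e=5→15.

13 35 15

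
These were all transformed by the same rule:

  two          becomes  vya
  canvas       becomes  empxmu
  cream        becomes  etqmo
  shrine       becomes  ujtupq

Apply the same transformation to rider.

tufqt

The shift depends on letter class: consonant t→v is +2, but vowel o→a is +12. Two shifts are in play — +12 for a/e/i/o/u, +2 for every other letter.
On rider: r(cons)+2=t, i(vowel)+12=u, d(cons)+2=f, e(vowel)+12=q, r(cons)+2=t.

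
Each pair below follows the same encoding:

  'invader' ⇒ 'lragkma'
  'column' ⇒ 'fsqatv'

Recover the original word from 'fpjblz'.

clever

In invader: i→l is +3, n→r is +4, v→a is +5, a→g is +6 — the shift increases by 1 each position. The shift increases by 1 at each position, starting from +3: 3, 4, 5, ….
Reversing it on fpjblz: f−3=c, p−4=l, j−5=e, b−6=v, l−7=e, z−8=r.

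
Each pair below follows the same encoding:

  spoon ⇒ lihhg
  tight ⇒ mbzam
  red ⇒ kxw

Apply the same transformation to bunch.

Compare letters: s→l is +19, p→i is +19, o→h is +19 — a constant shift. It's a constant shift of +19 (ROT19).
On bunch: b+19=u, u+19=n, n+19=g, c+19=v, h+19=a.

ungva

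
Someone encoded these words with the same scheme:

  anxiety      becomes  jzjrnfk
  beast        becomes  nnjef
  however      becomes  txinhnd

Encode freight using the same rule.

Vowels shift forward by 9 and consonants shift forward by 12.
For freight: f(cons)+12=r, r(cons)+12=d, e(vowel)+9=n, i(vowel)+9=r, g(cons)+12=s, h(cons)+12=t, t(cons)+12=f.

rdnrstf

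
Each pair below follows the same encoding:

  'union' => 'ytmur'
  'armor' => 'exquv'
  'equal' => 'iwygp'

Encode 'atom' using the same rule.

Shifts by position in union: pos 0: u→y (+4), pos 1: n→t (+6), pos 2: i→m (+4), pos 3: o→u (+6) — repeating every 2. The shifts repeat in a cycle of length 2: positions 0,1,… shift by +4, +6, then the pattern repeats.
On atom: a+4=e, t+6=z, o+4=s, m+6=s.

ezss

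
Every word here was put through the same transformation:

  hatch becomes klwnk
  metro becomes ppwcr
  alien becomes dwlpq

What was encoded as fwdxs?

clamp

Shifts by position in hatch: pos 0: h→k (+3), pos 1: a→l (+11), pos 2: t→w (+3), pos 3: c→n (+11) — repeating every 2. The shifts repeat in a cycle of length 2: positions 0,1,… shift by +3, +11, then the pattern repeats.
Undoing it on fwdxs: f−3=c, w−11=l, d−3=a, x−11=m, s−3=p.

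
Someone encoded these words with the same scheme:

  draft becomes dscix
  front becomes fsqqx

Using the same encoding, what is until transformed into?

In draft: d→d is +0, r→s is +1, a→c is +2, f→i is +3 — the shift increases by 1 each position. Each letter shifts forward by its position index (0, 1, 2, …) — the shift grows by one for each successive letter.
On until: u+0=u, n+1=o, t+2=v, i+3=l, l+4=p.

uovlp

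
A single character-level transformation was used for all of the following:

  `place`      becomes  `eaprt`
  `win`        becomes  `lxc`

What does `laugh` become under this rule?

apjvw

Every letter moves 15 places later in the alphabet, wrapping around z→a.
On laugh: l+15=a, a+15=p, u+15=j, g+15=v, h+15=w.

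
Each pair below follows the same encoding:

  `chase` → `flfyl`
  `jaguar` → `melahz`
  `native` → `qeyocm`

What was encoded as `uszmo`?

The shift increases by 1 at each position, starting from +3: 3, 4, 5, ….
Undoing it on uszmo: u−3=r, s−4=o, z−5=u, m−6=g, o−7=h.

rough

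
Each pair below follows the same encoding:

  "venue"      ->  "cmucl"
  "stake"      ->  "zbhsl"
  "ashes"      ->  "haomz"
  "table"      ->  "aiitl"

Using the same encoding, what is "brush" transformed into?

Shifts by position in venue: pos 0: v→c (+7), pos 1: e→m (+8), pos 2: n→u (+7), pos 3: u→c (+8) — repeating every 2. A repeating key of period 2 is used — shifts +7, +8 over and over.
On brush: b+7=i, r+8=z, u+7=b, s+8=a, h+7=o.

izbao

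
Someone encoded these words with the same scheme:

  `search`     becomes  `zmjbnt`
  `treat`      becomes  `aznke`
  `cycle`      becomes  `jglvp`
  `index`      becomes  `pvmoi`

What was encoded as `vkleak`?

In search: s→z is +7, e→m is +8, a→j is +9, r→b is +10 — the shift increases by 1 each position. The shift increases by 1 at each position, starting from +7: 7, 8, 9, ….
Reversing it on vkleak: v−7=o, k−8=c, l−9=c, e−10=u, a−11=p, k−12=y.

occupy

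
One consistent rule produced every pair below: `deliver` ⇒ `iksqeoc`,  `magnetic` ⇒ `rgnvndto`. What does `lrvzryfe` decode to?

glorious

In deliver: d→i is +5, e→k is +6, l→s is +7, i→q is +8 — the shift increases by 1 each position. The shift increases by 1 at each position, starting from +5: 5, 6, 7, ….
Reversing it on lrvzryfe: l−5=g, r−6=l, v−7=o, z−8=r, r−9=i, y−10=o, f−11=u, e−12=s.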